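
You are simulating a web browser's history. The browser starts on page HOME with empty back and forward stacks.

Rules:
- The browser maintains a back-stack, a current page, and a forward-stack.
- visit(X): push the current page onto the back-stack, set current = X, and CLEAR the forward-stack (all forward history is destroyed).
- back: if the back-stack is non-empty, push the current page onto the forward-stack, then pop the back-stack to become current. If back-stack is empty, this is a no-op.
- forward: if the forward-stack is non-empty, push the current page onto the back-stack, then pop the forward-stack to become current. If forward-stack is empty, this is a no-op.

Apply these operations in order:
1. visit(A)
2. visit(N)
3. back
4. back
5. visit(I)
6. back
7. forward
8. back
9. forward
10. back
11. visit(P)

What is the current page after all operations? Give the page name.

Answer: P

Derivation:
After 1 (visit(A)): cur=A back=1 fwd=0
After 2 (visit(N)): cur=N back=2 fwd=0
After 3 (back): cur=A back=1 fwd=1
After 4 (back): cur=HOME back=0 fwd=2
After 5 (visit(I)): cur=I back=1 fwd=0
After 6 (back): cur=HOME back=0 fwd=1
After 7 (forward): cur=I back=1 fwd=0
After 8 (back): cur=HOME back=0 fwd=1
After 9 (forward): cur=I back=1 fwd=0
After 10 (back): cur=HOME back=0 fwd=1
After 11 (visit(P)): cur=P back=1 fwd=0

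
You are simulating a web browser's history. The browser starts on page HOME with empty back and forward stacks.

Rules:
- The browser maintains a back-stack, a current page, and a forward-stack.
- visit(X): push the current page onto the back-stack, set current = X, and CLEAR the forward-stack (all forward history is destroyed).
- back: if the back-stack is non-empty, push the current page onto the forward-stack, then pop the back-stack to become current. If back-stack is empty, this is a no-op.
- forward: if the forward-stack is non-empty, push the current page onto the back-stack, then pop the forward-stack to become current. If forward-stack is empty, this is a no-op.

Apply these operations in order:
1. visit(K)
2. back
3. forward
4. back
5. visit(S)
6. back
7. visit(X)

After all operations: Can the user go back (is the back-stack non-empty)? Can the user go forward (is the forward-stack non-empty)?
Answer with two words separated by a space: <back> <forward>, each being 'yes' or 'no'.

Answer: yes no

Derivation:
After 1 (visit(K)): cur=K back=1 fwd=0
After 2 (back): cur=HOME back=0 fwd=1
After 3 (forward): cur=K back=1 fwd=0
After 4 (back): cur=HOME back=0 fwd=1
After 5 (visit(S)): cur=S back=1 fwd=0
After 6 (back): cur=HOME back=0 fwd=1
After 7 (visit(X)): cur=X back=1 fwd=0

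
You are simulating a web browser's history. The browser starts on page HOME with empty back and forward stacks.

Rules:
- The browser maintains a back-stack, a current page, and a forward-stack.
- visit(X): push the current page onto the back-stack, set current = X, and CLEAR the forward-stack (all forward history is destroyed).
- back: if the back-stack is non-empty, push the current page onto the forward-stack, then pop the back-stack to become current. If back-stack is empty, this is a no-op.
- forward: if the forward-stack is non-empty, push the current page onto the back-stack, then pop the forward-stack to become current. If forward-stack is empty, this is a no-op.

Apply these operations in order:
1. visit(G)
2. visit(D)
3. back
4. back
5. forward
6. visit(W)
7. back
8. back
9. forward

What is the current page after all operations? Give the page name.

Answer: G

Derivation:
After 1 (visit(G)): cur=G back=1 fwd=0
After 2 (visit(D)): cur=D back=2 fwd=0
After 3 (back): cur=G back=1 fwd=1
After 4 (back): cur=HOME back=0 fwd=2
After 5 (forward): cur=G back=1 fwd=1
After 6 (visit(W)): cur=W back=2 fwd=0
After 7 (back): cur=G back=1 fwd=1
After 8 (back): cur=HOME back=0 fwd=2
After 9 (forward): cur=G back=1 fwd=1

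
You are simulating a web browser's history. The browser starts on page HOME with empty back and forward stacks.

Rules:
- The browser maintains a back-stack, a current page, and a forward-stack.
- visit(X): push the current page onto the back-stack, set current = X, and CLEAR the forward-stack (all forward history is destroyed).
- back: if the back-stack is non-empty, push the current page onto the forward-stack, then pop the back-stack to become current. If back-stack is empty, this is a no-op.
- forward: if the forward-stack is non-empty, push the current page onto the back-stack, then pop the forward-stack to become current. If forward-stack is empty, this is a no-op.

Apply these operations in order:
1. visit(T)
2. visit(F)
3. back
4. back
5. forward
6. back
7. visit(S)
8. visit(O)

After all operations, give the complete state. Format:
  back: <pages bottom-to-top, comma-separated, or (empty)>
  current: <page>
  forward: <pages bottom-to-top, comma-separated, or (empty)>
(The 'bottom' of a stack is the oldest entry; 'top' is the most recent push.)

After 1 (visit(T)): cur=T back=1 fwd=0
After 2 (visit(F)): cur=F back=2 fwd=0
After 3 (back): cur=T back=1 fwd=1
After 4 (back): cur=HOME back=0 fwd=2
After 5 (forward): cur=T back=1 fwd=1
After 6 (back): cur=HOME back=0 fwd=2
After 7 (visit(S)): cur=S back=1 fwd=0
After 8 (visit(O)): cur=O back=2 fwd=0

Answer: back: HOME,S
current: O
forward: (empty)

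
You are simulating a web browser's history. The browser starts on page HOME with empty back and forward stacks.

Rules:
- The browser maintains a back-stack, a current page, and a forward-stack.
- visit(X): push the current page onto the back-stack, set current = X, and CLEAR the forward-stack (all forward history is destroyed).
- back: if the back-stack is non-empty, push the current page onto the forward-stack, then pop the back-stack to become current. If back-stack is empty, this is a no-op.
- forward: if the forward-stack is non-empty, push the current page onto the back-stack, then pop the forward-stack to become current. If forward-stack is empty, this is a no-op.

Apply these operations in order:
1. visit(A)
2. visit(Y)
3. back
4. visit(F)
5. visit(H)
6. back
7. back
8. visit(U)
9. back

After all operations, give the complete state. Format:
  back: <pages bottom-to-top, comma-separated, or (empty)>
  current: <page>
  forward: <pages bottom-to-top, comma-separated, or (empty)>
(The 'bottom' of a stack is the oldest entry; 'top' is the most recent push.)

Answer: back: HOME
current: A
forward: U

Derivation:
After 1 (visit(A)): cur=A back=1 fwd=0
After 2 (visit(Y)): cur=Y back=2 fwd=0
After 3 (back): cur=A back=1 fwd=1
After 4 (visit(F)): cur=F back=2 fwd=0
After 5 (visit(H)): cur=H back=3 fwd=0
After 6 (back): cur=F back=2 fwd=1
After 7 (back): cur=A back=1 fwd=2
After 8 (visit(U)): cur=U back=2 fwd=0
After 9 (back): cur=A back=1 fwd=1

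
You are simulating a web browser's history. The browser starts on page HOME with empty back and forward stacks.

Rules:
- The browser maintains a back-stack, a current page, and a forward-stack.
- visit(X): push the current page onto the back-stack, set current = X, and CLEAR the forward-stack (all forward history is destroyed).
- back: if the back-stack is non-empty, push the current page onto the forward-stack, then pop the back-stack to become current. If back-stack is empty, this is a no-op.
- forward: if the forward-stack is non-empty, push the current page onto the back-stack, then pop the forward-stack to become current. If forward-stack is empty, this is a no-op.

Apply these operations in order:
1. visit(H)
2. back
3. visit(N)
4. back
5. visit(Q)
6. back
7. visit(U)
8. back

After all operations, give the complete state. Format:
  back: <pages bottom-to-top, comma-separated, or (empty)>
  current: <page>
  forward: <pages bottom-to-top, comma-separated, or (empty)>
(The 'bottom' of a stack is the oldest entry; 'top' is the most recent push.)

Answer: back: (empty)
current: HOME
forward: U

Derivation:
After 1 (visit(H)): cur=H back=1 fwd=0
After 2 (back): cur=HOME back=0 fwd=1
After 3 (visit(N)): cur=N back=1 fwd=0
After 4 (back): cur=HOME back=0 fwd=1
After 5 (visit(Q)): cur=Q back=1 fwd=0
After 6 (back): cur=HOME back=0 fwd=1
After 7 (visit(U)): cur=U back=1 fwd=0
After 8 (back): cur=HOME back=0 fwd=1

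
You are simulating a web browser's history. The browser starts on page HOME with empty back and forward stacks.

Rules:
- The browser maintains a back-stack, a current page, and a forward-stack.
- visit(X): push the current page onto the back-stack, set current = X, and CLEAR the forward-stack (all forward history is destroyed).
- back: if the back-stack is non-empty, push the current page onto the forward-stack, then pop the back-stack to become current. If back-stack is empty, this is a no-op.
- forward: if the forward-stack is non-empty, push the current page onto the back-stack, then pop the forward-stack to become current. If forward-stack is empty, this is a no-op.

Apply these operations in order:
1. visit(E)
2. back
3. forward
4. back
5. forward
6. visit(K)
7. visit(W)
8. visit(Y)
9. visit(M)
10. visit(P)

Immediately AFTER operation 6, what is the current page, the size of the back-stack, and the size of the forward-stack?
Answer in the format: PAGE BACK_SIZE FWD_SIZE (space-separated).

After 1 (visit(E)): cur=E back=1 fwd=0
After 2 (back): cur=HOME back=0 fwd=1
After 3 (forward): cur=E back=1 fwd=0
After 4 (back): cur=HOME back=0 fwd=1
After 5 (forward): cur=E back=1 fwd=0
After 6 (visit(K)): cur=K back=2 fwd=0

K 2 0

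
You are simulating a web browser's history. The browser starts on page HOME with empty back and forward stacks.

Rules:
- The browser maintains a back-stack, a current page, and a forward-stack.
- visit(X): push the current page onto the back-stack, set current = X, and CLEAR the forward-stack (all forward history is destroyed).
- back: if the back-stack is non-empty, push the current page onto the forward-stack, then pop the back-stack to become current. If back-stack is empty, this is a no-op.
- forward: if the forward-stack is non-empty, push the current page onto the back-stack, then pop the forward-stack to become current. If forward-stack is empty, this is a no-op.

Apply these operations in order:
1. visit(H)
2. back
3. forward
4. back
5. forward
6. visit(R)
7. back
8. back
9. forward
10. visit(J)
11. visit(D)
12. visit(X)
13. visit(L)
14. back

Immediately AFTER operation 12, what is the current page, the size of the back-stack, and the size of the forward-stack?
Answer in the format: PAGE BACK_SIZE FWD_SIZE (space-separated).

After 1 (visit(H)): cur=H back=1 fwd=0
After 2 (back): cur=HOME back=0 fwd=1
After 3 (forward): cur=H back=1 fwd=0
After 4 (back): cur=HOME back=0 fwd=1
After 5 (forward): cur=H back=1 fwd=0
After 6 (visit(R)): cur=R back=2 fwd=0
After 7 (back): cur=H back=1 fwd=1
After 8 (back): cur=HOME back=0 fwd=2
After 9 (forward): cur=H back=1 fwd=1
After 10 (visit(J)): cur=J back=2 fwd=0
After 11 (visit(D)): cur=D back=3 fwd=0
After 12 (visit(X)): cur=X back=4 fwd=0

X 4 0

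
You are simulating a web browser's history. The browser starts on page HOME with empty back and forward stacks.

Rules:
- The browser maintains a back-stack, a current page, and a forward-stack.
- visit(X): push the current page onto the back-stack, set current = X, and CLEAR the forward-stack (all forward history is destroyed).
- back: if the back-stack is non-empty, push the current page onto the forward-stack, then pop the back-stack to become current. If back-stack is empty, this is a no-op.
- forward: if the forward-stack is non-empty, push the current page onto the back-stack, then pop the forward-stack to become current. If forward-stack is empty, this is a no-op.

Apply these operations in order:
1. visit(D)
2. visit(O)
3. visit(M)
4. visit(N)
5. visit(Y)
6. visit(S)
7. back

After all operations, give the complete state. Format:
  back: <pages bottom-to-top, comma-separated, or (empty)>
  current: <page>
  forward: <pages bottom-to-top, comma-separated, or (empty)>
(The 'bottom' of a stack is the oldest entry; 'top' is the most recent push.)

After 1 (visit(D)): cur=D back=1 fwd=0
After 2 (visit(O)): cur=O back=2 fwd=0
After 3 (visit(M)): cur=M back=3 fwd=0
After 4 (visit(N)): cur=N back=4 fwd=0
After 5 (visit(Y)): cur=Y back=5 fwd=0
After 6 (visit(S)): cur=S back=6 fwd=0
After 7 (back): cur=Y back=5 fwd=1

Answer: back: HOME,D,O,M,N
current: Y
forward: S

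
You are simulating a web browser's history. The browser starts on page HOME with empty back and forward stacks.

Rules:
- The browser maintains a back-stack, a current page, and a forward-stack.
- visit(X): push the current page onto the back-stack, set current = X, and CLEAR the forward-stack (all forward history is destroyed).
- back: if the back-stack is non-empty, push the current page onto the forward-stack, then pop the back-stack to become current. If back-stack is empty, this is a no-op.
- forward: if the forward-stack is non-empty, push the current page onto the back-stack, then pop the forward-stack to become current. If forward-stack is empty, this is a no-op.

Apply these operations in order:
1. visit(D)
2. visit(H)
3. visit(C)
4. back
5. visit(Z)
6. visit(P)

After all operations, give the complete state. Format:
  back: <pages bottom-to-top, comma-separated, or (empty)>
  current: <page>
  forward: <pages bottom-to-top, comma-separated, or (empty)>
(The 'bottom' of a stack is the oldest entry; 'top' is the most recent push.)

Answer: back: HOME,D,H,Z
current: P
forward: (empty)

Derivation:
After 1 (visit(D)): cur=D back=1 fwd=0
After 2 (visit(H)): cur=H back=2 fwd=0
After 3 (visit(C)): cur=C back=3 fwd=0
After 4 (back): cur=H back=2 fwd=1
After 5 (visit(Z)): cur=Z back=3 fwd=0
After 6 (visit(P)): cur=P back=4 fwd=0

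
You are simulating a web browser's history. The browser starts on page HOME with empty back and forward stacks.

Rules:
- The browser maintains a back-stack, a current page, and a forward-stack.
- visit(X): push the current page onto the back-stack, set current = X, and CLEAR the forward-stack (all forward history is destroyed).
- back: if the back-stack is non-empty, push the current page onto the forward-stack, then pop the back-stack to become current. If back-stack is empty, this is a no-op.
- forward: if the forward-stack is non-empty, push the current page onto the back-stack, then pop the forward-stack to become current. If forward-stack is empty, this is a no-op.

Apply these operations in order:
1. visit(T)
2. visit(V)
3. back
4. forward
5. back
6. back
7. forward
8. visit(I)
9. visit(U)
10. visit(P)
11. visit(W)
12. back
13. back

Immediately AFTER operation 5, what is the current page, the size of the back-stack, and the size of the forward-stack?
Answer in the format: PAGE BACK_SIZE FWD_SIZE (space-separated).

After 1 (visit(T)): cur=T back=1 fwd=0
After 2 (visit(V)): cur=V back=2 fwd=0
After 3 (back): cur=T back=1 fwd=1
After 4 (forward): cur=V back=2 fwd=0
After 5 (back): cur=T back=1 fwd=1

T 1 1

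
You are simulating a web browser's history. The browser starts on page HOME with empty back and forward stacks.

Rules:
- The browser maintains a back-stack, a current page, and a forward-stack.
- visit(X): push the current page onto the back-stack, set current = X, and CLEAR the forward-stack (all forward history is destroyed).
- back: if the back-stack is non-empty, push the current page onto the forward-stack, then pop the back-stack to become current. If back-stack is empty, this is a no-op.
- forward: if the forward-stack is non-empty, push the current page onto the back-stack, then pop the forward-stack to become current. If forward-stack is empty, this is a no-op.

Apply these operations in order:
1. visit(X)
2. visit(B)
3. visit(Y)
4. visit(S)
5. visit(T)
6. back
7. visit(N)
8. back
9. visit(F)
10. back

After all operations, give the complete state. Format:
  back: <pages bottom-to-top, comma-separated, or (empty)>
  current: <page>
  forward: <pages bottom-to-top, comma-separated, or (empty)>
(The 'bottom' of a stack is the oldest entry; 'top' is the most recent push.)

After 1 (visit(X)): cur=X back=1 fwd=0
After 2 (visit(B)): cur=B back=2 fwd=0
After 3 (visit(Y)): cur=Y back=3 fwd=0
After 4 (visit(S)): cur=S back=4 fwd=0
After 5 (visit(T)): cur=T back=5 fwd=0
After 6 (back): cur=S back=4 fwd=1
After 7 (visit(N)): cur=N back=5 fwd=0
After 8 (back): cur=S back=4 fwd=1
After 9 (visit(F)): cur=F back=5 fwd=0
After 10 (back): cur=S back=4 fwd=1

Answer: back: HOME,X,B,Y
current: S
forward: F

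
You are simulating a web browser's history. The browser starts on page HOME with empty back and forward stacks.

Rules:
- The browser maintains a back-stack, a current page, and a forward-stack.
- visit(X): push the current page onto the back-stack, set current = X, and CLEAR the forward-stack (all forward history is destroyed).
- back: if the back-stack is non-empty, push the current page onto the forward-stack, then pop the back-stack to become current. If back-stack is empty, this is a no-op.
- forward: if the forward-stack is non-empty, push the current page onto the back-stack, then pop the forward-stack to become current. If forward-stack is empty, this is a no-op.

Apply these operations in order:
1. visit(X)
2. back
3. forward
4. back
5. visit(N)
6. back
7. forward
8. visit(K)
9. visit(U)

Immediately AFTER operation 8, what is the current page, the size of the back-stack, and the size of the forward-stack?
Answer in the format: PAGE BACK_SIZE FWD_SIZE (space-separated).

After 1 (visit(X)): cur=X back=1 fwd=0
After 2 (back): cur=HOME back=0 fwd=1
After 3 (forward): cur=X back=1 fwd=0
After 4 (back): cur=HOME back=0 fwd=1
After 5 (visit(N)): cur=N back=1 fwd=0
After 6 (back): cur=HOME back=0 fwd=1
After 7 (forward): cur=N back=1 fwd=0
After 8 (visit(K)): cur=K back=2 fwd=0

K 2 0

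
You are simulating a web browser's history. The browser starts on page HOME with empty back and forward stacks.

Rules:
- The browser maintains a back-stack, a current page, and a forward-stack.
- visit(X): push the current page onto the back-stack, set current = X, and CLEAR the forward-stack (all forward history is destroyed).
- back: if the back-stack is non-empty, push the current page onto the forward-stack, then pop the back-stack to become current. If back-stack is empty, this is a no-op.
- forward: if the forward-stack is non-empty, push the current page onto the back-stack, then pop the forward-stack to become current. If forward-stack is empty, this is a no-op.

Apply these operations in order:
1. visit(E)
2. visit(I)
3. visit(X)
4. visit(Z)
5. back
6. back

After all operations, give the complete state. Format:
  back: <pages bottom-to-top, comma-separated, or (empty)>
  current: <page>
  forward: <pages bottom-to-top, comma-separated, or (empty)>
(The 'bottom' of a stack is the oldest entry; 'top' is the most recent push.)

After 1 (visit(E)): cur=E back=1 fwd=0
After 2 (visit(I)): cur=I back=2 fwd=0
After 3 (visit(X)): cur=X back=3 fwd=0
After 4 (visit(Z)): cur=Z back=4 fwd=0
After 5 (back): cur=X back=3 fwd=1
After 6 (back): cur=I back=2 fwd=2

Answer: back: HOME,E
current: I
forward: Z,X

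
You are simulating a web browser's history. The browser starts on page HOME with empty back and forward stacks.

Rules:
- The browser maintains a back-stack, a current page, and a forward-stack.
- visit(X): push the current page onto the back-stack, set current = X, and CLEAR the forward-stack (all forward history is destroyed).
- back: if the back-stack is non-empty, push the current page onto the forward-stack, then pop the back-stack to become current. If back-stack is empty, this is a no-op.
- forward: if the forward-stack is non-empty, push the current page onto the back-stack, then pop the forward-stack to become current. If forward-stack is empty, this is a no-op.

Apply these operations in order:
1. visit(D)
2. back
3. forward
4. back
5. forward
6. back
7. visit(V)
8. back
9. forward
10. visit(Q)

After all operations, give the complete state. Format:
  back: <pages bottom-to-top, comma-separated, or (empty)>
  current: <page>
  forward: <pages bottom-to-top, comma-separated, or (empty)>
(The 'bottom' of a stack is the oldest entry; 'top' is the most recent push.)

After 1 (visit(D)): cur=D back=1 fwd=0
After 2 (back): cur=HOME back=0 fwd=1
After 3 (forward): cur=D back=1 fwd=0
After 4 (back): cur=HOME back=0 fwd=1
After 5 (forward): cur=D back=1 fwd=0
After 6 (back): cur=HOME back=0 fwd=1
After 7 (visit(V)): cur=V back=1 fwd=0
After 8 (back): cur=HOME back=0 fwd=1
After 9 (forward): cur=V back=1 fwd=0
After 10 (visit(Q)): cur=Q back=2 fwd=0

Answer: back: HOME,V
current: Q
forward: (empty)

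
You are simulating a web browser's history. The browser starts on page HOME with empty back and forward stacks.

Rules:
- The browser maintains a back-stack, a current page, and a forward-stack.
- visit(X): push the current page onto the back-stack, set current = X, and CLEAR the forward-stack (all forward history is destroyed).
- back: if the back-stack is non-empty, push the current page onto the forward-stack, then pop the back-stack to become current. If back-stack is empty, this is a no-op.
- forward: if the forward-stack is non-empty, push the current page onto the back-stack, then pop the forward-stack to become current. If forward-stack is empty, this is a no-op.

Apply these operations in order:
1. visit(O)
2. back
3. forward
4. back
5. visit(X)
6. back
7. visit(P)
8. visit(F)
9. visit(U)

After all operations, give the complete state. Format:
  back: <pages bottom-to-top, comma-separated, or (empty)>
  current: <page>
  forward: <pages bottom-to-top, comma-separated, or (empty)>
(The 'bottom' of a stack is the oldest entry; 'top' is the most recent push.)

Answer: back: HOME,P,F
current: U
forward: (empty)

Derivation:
After 1 (visit(O)): cur=O back=1 fwd=0
After 2 (back): cur=HOME back=0 fwd=1
After 3 (forward): cur=O back=1 fwd=0
After 4 (back): cur=HOME back=0 fwd=1
After 5 (visit(X)): cur=X back=1 fwd=0
After 6 (back): cur=HOME back=0 fwd=1
After 7 (visit(P)): cur=P back=1 fwd=0
After 8 (visit(F)): cur=F back=2 fwd=0
After 9 (visit(U)): cur=U back=3 fwd=0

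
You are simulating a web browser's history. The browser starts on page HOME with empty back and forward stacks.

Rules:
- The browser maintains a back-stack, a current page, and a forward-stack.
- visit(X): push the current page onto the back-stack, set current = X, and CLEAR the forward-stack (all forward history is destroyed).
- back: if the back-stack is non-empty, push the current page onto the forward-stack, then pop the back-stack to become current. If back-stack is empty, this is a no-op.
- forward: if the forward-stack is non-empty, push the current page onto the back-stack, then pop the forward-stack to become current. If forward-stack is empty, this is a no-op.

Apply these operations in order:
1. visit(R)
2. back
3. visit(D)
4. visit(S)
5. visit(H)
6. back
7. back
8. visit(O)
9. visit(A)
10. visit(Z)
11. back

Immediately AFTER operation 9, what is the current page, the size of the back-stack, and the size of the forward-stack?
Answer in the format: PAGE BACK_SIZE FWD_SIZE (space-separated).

After 1 (visit(R)): cur=R back=1 fwd=0
After 2 (back): cur=HOME back=0 fwd=1
After 3 (visit(D)): cur=D back=1 fwd=0
After 4 (visit(S)): cur=S back=2 fwd=0
After 5 (visit(H)): cur=H back=3 fwd=0
After 6 (back): cur=S back=2 fwd=1
After 7 (back): cur=D back=1 fwd=2
After 8 (visit(O)): cur=O back=2 fwd=0
After 9 (visit(A)): cur=A back=3 fwd=0

A 3 0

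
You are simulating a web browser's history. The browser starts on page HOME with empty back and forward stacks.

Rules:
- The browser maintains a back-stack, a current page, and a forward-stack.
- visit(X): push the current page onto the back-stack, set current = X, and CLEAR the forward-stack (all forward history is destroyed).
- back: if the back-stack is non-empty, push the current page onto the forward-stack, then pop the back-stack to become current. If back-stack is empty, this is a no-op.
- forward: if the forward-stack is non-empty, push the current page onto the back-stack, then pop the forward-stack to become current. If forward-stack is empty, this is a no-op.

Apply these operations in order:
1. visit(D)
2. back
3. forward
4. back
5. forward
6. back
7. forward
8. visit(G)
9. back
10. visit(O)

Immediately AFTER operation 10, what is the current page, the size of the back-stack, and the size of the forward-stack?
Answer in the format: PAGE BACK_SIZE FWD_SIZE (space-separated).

After 1 (visit(D)): cur=D back=1 fwd=0
After 2 (back): cur=HOME back=0 fwd=1
After 3 (forward): cur=D back=1 fwd=0
After 4 (back): cur=HOME back=0 fwd=1
After 5 (forward): cur=D back=1 fwd=0
After 6 (back): cur=HOME back=0 fwd=1
After 7 (forward): cur=D back=1 fwd=0
After 8 (visit(G)): cur=G back=2 fwd=0
After 9 (back): cur=D back=1 fwd=1
After 10 (visit(O)): cur=O back=2 fwd=0

O 2 0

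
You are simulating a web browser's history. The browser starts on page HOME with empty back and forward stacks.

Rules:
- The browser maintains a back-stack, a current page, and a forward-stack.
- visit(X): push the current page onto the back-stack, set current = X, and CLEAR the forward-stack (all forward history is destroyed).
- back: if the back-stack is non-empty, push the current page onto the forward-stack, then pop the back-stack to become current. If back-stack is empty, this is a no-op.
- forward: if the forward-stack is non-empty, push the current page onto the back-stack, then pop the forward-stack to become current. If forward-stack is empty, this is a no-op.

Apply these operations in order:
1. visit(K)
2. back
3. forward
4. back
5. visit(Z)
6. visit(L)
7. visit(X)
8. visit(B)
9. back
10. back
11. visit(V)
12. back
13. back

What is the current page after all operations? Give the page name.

After 1 (visit(K)): cur=K back=1 fwd=0
After 2 (back): cur=HOME back=0 fwd=1
After 3 (forward): cur=K back=1 fwd=0
After 4 (back): cur=HOME back=0 fwd=1
After 5 (visit(Z)): cur=Z back=1 fwd=0
After 6 (visit(L)): cur=L back=2 fwd=0
After 7 (visit(X)): cur=X back=3 fwd=0
After 8 (visit(B)): cur=B back=4 fwd=0
After 9 (back): cur=X back=3 fwd=1
After 10 (back): cur=L back=2 fwd=2
After 11 (visit(V)): cur=V back=3 fwd=0
After 12 (back): cur=L back=2 fwd=1
After 13 (back): cur=Z back=1 fwd=2

Answer: Z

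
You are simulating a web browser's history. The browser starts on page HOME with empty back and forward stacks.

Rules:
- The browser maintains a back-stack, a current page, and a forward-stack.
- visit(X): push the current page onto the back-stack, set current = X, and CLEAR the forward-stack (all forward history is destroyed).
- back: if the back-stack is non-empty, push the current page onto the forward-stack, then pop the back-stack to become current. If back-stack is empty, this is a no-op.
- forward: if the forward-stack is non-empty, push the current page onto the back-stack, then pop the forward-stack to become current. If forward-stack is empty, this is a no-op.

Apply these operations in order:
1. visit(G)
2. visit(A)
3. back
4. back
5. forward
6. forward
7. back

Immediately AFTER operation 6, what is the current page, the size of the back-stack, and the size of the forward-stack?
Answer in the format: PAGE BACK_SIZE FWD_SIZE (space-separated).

After 1 (visit(G)): cur=G back=1 fwd=0
After 2 (visit(A)): cur=A back=2 fwd=0
After 3 (back): cur=G back=1 fwd=1
After 4 (back): cur=HOME back=0 fwd=2
After 5 (forward): cur=G back=1 fwd=1
After 6 (forward): cur=A back=2 fwd=0

A 2 0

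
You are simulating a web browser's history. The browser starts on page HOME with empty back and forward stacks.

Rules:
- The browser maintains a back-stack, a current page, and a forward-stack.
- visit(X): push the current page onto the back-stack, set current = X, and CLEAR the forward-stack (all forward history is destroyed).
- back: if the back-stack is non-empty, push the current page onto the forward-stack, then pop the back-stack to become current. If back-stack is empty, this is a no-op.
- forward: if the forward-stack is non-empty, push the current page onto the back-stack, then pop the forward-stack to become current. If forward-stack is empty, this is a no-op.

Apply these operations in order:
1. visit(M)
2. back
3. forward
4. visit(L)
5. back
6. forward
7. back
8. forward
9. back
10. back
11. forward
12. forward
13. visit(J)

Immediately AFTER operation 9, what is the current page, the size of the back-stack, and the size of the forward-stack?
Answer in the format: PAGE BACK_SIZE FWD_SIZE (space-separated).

After 1 (visit(M)): cur=M back=1 fwd=0
After 2 (back): cur=HOME back=0 fwd=1
After 3 (forward): cur=M back=1 fwd=0
After 4 (visit(L)): cur=L back=2 fwd=0
After 5 (back): cur=M back=1 fwd=1
After 6 (forward): cur=L back=2 fwd=0
After 7 (back): cur=M back=1 fwd=1
After 8 (forward): cur=L back=2 fwd=0
After 9 (back): cur=M back=1 fwd=1

M 1 1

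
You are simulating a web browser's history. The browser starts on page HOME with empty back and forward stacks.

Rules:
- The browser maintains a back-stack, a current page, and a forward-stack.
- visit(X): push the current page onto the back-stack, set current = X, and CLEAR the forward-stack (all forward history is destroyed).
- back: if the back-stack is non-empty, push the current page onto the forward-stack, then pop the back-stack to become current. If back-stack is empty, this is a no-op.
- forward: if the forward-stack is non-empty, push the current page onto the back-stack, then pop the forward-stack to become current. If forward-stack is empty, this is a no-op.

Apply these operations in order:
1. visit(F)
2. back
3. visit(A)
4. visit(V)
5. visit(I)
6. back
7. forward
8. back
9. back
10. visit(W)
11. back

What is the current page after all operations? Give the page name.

Answer: A

Derivation:
After 1 (visit(F)): cur=F back=1 fwd=0
After 2 (back): cur=HOME back=0 fwd=1
After 3 (visit(A)): cur=A back=1 fwd=0
After 4 (visit(V)): cur=V back=2 fwd=0
After 5 (visit(I)): cur=I back=3 fwd=0
After 6 (back): cur=V back=2 fwd=1
After 7 (forward): cur=I back=3 fwd=0
After 8 (back): cur=V back=2 fwd=1
After 9 (back): cur=A back=1 fwd=2
After 10 (visit(W)): cur=W back=2 fwd=0
After 11 (back): cur=A back=1 fwd=1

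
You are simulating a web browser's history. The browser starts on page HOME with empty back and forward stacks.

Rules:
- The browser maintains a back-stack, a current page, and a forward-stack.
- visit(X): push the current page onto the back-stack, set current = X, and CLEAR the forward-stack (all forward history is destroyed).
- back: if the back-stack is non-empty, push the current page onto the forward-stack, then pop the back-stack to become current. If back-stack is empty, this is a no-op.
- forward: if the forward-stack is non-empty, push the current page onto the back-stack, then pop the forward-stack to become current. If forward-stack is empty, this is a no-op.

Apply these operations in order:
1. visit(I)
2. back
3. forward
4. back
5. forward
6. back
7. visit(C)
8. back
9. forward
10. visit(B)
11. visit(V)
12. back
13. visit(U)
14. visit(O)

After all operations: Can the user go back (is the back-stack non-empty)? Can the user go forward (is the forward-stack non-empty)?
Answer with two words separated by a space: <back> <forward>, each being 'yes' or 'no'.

Answer: yes no

Derivation:
After 1 (visit(I)): cur=I back=1 fwd=0
After 2 (back): cur=HOME back=0 fwd=1
After 3 (forward): cur=I back=1 fwd=0
After 4 (back): cur=HOME back=0 fwd=1
After 5 (forward): cur=I back=1 fwd=0
After 6 (back): cur=HOME back=0 fwd=1
After 7 (visit(C)): cur=C back=1 fwd=0
After 8 (back): cur=HOME back=0 fwd=1
After 9 (forward): cur=C back=1 fwd=0
After 10 (visit(B)): cur=B back=2 fwd=0
After 11 (visit(V)): cur=V back=3 fwd=0
After 12 (back): cur=B back=2 fwd=1
After 13 (visit(U)): cur=U back=3 fwd=0
After 14 (visit(O)): cur=O back=4 fwd=0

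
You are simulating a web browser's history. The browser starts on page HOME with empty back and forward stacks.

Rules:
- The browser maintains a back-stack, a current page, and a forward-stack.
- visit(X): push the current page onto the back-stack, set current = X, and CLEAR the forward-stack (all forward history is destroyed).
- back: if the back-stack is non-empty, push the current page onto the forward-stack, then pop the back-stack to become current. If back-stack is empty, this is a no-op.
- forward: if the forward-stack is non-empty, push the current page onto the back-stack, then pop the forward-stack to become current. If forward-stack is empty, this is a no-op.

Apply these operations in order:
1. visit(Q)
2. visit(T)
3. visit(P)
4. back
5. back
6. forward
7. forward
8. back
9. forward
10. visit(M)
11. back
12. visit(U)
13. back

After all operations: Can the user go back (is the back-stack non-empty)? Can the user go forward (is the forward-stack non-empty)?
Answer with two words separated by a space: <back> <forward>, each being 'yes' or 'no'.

Answer: yes yes

Derivation:
After 1 (visit(Q)): cur=Q back=1 fwd=0
After 2 (visit(T)): cur=T back=2 fwd=0
After 3 (visit(P)): cur=P back=3 fwd=0
After 4 (back): cur=T back=2 fwd=1
After 5 (back): cur=Q back=1 fwd=2
After 6 (forward): cur=T back=2 fwd=1
After 7 (forward): cur=P back=3 fwd=0
After 8 (back): cur=T back=2 fwd=1
After 9 (forward): cur=P back=3 fwd=0
After 10 (visit(M)): cur=M back=4 fwd=0
After 11 (back): cur=P back=3 fwd=1
After 12 (visit(U)): cur=U back=4 fwd=0
After 13 (back): cur=P back=3 fwd=1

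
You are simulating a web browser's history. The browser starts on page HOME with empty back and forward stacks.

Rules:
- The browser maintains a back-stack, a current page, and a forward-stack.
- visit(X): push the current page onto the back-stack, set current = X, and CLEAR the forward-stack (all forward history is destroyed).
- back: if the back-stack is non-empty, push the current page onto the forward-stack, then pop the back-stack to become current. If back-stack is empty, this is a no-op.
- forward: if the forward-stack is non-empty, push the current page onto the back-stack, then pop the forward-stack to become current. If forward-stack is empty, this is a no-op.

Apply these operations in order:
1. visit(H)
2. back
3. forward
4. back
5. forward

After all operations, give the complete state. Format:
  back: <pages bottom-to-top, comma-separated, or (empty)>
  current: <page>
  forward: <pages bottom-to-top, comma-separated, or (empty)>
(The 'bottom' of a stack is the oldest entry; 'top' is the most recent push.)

Answer: back: HOME
current: H
forward: (empty)

Derivation:
After 1 (visit(H)): cur=H back=1 fwd=0
After 2 (back): cur=HOME back=0 fwd=1
After 3 (forward): cur=H back=1 fwd=0
After 4 (back): cur=HOME back=0 fwd=1
After 5 (forward): cur=H back=1 fwd=0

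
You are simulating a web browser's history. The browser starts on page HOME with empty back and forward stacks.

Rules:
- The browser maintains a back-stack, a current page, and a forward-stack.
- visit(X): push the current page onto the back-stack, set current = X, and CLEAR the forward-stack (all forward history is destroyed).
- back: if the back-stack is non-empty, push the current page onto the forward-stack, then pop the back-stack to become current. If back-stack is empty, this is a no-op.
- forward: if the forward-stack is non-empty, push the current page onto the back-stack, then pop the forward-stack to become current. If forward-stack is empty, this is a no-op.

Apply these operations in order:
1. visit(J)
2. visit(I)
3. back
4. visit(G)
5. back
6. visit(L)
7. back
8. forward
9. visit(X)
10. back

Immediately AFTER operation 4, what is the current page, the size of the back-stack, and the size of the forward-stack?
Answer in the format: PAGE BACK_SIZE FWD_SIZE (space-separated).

After 1 (visit(J)): cur=J back=1 fwd=0
After 2 (visit(I)): cur=I back=2 fwd=0
After 3 (back): cur=J back=1 fwd=1
After 4 (visit(G)): cur=G back=2 fwd=0

G 2 0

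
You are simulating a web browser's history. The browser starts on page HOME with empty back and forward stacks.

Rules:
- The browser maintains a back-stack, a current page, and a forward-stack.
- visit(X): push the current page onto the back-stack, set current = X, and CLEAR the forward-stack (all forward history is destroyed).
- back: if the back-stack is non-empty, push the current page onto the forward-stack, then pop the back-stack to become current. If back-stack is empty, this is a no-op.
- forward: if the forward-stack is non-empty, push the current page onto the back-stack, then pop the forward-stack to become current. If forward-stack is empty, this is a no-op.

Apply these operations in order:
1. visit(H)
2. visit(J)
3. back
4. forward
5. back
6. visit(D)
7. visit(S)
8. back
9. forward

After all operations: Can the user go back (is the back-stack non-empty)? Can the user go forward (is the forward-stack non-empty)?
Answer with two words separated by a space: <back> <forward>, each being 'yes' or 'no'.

After 1 (visit(H)): cur=H back=1 fwd=0
After 2 (visit(J)): cur=J back=2 fwd=0
After 3 (back): cur=H back=1 fwd=1
After 4 (forward): cur=J back=2 fwd=0
After 5 (back): cur=H back=1 fwd=1
After 6 (visit(D)): cur=D back=2 fwd=0
After 7 (visit(S)): cur=S back=3 fwd=0
After 8 (back): cur=D back=2 fwd=1
After 9 (forward): cur=S back=3 fwd=0

Answer: yes no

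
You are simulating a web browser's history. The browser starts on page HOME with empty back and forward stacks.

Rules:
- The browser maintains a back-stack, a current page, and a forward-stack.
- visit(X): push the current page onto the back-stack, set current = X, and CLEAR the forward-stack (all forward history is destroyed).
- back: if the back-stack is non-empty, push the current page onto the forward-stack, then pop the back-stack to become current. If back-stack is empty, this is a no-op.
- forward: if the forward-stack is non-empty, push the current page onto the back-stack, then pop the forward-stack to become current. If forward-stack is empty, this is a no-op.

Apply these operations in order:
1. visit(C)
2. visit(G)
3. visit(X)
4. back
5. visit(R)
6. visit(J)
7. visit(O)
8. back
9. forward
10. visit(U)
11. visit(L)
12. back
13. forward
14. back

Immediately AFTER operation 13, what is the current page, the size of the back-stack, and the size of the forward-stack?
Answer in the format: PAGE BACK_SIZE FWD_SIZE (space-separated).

After 1 (visit(C)): cur=C back=1 fwd=0
After 2 (visit(G)): cur=G back=2 fwd=0
After 3 (visit(X)): cur=X back=3 fwd=0
After 4 (back): cur=G back=2 fwd=1
After 5 (visit(R)): cur=R back=3 fwd=0
After 6 (visit(J)): cur=J back=4 fwd=0
After 7 (visit(O)): cur=O back=5 fwd=0
After 8 (back): cur=J back=4 fwd=1
After 9 (forward): cur=O back=5 fwd=0
After 10 (visit(U)): cur=U back=6 fwd=0
After 11 (visit(L)): cur=L back=7 fwd=0
After 12 (back): cur=U back=6 fwd=1
After 13 (forward): cur=L back=7 fwd=0

L 7 0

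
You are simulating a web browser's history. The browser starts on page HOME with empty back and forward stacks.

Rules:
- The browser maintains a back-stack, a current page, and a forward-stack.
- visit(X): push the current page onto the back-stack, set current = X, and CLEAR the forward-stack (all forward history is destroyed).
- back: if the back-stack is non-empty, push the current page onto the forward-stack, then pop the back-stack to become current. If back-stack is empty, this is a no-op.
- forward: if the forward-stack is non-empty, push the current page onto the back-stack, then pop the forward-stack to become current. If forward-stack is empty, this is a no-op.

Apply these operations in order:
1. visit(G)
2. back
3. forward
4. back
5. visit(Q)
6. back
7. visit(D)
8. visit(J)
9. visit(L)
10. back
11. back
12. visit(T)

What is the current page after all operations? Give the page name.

After 1 (visit(G)): cur=G back=1 fwd=0
After 2 (back): cur=HOME back=0 fwd=1
After 3 (forward): cur=G back=1 fwd=0
After 4 (back): cur=HOME back=0 fwd=1
After 5 (visit(Q)): cur=Q back=1 fwd=0
After 6 (back): cur=HOME back=0 fwd=1
After 7 (visit(D)): cur=D back=1 fwd=0
After 8 (visit(J)): cur=J back=2 fwd=0
After 9 (visit(L)): cur=L back=3 fwd=0
After 10 (back): cur=J back=2 fwd=1
After 11 (back): cur=D back=1 fwd=2
After 12 (visit(T)): cur=T back=2 fwd=0

Answer: T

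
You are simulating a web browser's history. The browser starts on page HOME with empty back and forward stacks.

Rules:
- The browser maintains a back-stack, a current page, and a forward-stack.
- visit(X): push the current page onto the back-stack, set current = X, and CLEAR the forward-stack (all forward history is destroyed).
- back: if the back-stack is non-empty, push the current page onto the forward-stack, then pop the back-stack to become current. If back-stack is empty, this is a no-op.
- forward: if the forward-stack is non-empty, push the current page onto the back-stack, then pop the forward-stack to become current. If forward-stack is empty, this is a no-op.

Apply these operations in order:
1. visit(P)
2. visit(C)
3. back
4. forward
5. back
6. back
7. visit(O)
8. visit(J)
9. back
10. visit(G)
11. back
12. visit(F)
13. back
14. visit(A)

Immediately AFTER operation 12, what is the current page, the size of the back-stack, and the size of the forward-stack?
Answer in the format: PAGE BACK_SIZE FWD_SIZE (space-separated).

After 1 (visit(P)): cur=P back=1 fwd=0
After 2 (visit(C)): cur=C back=2 fwd=0
After 3 (back): cur=P back=1 fwd=1
After 4 (forward): cur=C back=2 fwd=0
After 5 (back): cur=P back=1 fwd=1
After 6 (back): cur=HOME back=0 fwd=2
After 7 (visit(O)): cur=O back=1 fwd=0
After 8 (visit(J)): cur=J back=2 fwd=0
After 9 (back): cur=O back=1 fwd=1
After 10 (visit(G)): cur=G back=2 fwd=0
After 11 (back): cur=O back=1 fwd=1
After 12 (visit(F)): cur=F back=2 fwd=0

F 2 0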